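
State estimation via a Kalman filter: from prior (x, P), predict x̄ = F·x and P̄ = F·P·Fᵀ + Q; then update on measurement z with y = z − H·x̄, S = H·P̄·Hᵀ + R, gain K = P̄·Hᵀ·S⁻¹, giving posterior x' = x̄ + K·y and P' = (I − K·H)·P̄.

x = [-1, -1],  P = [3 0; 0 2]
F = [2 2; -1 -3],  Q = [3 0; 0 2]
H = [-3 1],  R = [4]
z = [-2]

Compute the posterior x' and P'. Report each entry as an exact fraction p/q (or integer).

x' = [11/19, -1/19]
P' = [33/38 181/114; 181/114 1937/342]

x̄ = F·x = [-4, 4]
P̄ = F·P·Fᵀ + Q = [23 -18; -18 23]
y = z − H·x̄ = [-18]
S = H·P̄·Hᵀ + R = [342]
K = P̄·Hᵀ·S⁻¹ = [-29/114; 77/342]
x' = x̄ + K·y = [11/19, -1/19]
P' = (I − K·H)·P̄ = [33/38 181/114; 181/114 1937/342]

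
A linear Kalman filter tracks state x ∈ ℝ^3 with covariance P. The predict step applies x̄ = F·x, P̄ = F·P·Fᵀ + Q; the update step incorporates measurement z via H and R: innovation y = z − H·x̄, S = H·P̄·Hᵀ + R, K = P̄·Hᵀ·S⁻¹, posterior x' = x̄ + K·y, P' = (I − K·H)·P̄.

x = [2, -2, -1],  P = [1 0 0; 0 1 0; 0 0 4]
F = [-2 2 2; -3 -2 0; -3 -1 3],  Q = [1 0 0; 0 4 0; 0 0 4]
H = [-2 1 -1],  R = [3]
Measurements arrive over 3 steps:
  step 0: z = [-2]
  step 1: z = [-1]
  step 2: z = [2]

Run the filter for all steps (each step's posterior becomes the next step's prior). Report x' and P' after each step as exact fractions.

step 0: x' = [-13/7, -31/14, 89/28], P' = [131/63 164/63 -41/63; 164/63 1070/63 1481/126; -41/63 1481/126 3575/252]
step 1: x' = [-3338/17949, 231748/17949, 2762/193], P' = [88991/53847 80546/53847 -1418/1737; 80546/53847 3731879/53847 114325/1737; -1418/1737 114325/1737 118052/1737]
step 2: x' = [-254252536/261087291, 582042122/261087291, 581899846/261087291], P' = [434897027/261087291 433377338/261087291 -175494674/261087291; 433377338/261087291 13757098475/261087291 12761757739/261087291; -175494674/261087291 12761757739/261087291 26490673009/522174582]

step 0: x̄ = F·x = [-10, -2, -7]
step 0: P̄ = F·P·Fᵀ + Q = [25 2 28; 2 17 11; 28 11 50]
step 0: y = z − H·x̄ = [-27]
step 0: S = H·P̄·Hᵀ + R = [252]
step 0: K = P̄·Hᵀ·S⁻¹ = [-19/63; 1/126; -95/252]
step 0: x' = x̄ + K·y = [-13/7, -31/14, 89/28]
step 0: P' = (I − K·H)·P̄ = [131/63 164/63 -41/63; 164/63 1070/63 1481/126; -41/63 1481/126 3575/252]
step 1: x̄ = F·x = [79/14, 10, 485/28]
step 1: P̄ = F·P·Fᵀ + Q = [13382/63 -934/9 13613/126; -934/9 1097/9 103/9; 13613/126 103/9 31295/252]
step 1: y = z − H·x̄ = [493/28]
step 1: S = H·P̄·Hᵀ + R = [53847/28]
step 1: K = P̄·Hᵀ·S⁻¹ = [-5942/17949; 2968/17949; -33/193]
step 1: x' = x̄ + K·y = [-3338/17949, 231748/17949, 2762/193]
step 1: P' = (I − K·H)·P̄ = [88991/53847 80546/53847 -1418/1737; 80546/53847 3731879/53847 114325/1737; -1418/1737 114325/1737 118052/1737]
step 2: x̄ = F·x = [327968/5983, -453482/17949, 548864/17949]
step 2: P̄ = F·P·Fᵀ + Q = [58035671/53847 -28467214/53847 29409472/53847; -28467214/53847 16910375/53847 -11879237/53847; 29409472/53847 -11879237/53847 17694764/53847]
step 2: y = z − H·x̄ = [3006052/17949]
step 2: S = H·P̄·Hᵀ + R = [58019398/5983]
step 2: K = P̄·Hᵀ·S⁻¹ = [-28991338/87029097; 14287340/87029097; -29464315/174058194]
step 2: x' = x̄ + K·y = [-254252536/261087291, 582042122/261087291, 581899846/261087291]
step 2: P' = (I − K·H)·P̄ = [434897027/261087291 433377338/261087291 -175494674/261087291; 433377338/261087291 13757098475/261087291 12761757739/261087291; -175494674/261087291 12761757739/261087291 26490673009/522174582]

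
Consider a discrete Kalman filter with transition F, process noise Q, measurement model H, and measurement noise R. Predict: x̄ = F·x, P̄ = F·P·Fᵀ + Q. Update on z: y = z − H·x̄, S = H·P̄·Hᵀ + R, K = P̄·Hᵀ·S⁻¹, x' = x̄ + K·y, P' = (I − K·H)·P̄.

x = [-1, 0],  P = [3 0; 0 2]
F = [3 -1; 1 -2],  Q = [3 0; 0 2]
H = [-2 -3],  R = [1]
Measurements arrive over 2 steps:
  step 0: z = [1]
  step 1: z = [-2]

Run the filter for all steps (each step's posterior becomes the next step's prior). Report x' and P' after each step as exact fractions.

step 0: x' = [-191/201, 59/201], P' = [2255/402 -1469/402; -1469/402 1001/402]
step 1: x' = [5014/36209, 268628/470717], P' = [75248/36209 -47094/36209; -47094/36209 433787/470717]

step 0: x̄ = F·x = [-3, -1]
step 0: P̄ = F·P·Fᵀ + Q = [32 13; 13 13]
step 0: y = z − H·x̄ = [-8]
step 0: S = H·P̄·Hᵀ + R = [402]
step 0: K = P̄·Hᵀ·S⁻¹ = [-103/402; -65/402]
step 0: x' = x̄ + K·y = [-191/201, 59/201]
step 0: P' = (I − K·H)·P̄ = [2255/402 -1469/402; -1469/402 1001/402]
step 1: x̄ = F·x = [-632/201, -103/67]
step 1: P̄ = F·P·Fᵀ + Q = [15658/201 3175/67; 3175/67 4313/134]
step 1: y = z − H·x̄ = [-2593/201]
step 1: S = H·P̄·Hᵀ + R = [470717/402]
step 1: K = P̄·Hᵀ·S⁻¹ = [-9214/36209; -76917/470717]
step 1: x' = x̄ + K·y = [5014/36209, 268628/470717]
step 1: P' = (I − K·H)·P̄ = [75248/36209 -47094/36209; -47094/36209 433787/470717]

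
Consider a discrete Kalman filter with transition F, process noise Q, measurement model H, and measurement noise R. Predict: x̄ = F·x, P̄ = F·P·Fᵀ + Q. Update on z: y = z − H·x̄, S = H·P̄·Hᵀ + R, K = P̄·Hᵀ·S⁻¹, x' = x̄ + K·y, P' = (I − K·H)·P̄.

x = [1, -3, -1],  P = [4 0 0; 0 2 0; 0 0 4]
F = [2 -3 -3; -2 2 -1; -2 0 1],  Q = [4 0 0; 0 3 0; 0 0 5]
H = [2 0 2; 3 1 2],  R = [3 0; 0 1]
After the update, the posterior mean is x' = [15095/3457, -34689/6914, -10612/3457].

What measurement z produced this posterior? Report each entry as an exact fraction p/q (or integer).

x̄ = F·x = [14, -7, -3]
P̄ = F·P·Fᵀ + Q = [74 -16 -28; -16 31 12; -28 12 25]
S = H·P̄·Hᵀ + R = [175 256; 256 414]
K = P̄·Hᵀ·S⁻¹ = [-156/3457 1349/3457; -2552/3457 3273/6914; 1574/3457 -1157/3457]
x' − x̄ = [-33303/3457, 13709/6914, -241/3457] = K·y
y = (KᵀK)⁻¹·Kᵀ·(x' − x̄) = [-20, -27]
z = y + H·x̄ = [-20, -27] + [22, 29] = [2, 2]

z = [2, 2]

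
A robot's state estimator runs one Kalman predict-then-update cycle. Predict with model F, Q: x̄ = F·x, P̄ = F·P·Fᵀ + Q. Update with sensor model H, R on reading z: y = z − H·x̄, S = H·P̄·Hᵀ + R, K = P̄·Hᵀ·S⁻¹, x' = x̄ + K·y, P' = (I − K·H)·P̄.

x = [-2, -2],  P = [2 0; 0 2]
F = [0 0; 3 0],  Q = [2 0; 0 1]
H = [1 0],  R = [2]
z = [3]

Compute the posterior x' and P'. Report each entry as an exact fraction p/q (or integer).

x̄ = F·x = [0, -6]
P̄ = F·P·Fᵀ + Q = [2 0; 0 19]
y = z − H·x̄ = [3]
S = H·P̄·Hᵀ + R = [4]
K = P̄·Hᵀ·S⁻¹ = [1/2; 0]
x' = x̄ + K·y = [3/2, -6]
P' = (I − K·H)·P̄ = [1 0; 0 19]

x' = [3/2, -6]
P' = [1 0; 0 19]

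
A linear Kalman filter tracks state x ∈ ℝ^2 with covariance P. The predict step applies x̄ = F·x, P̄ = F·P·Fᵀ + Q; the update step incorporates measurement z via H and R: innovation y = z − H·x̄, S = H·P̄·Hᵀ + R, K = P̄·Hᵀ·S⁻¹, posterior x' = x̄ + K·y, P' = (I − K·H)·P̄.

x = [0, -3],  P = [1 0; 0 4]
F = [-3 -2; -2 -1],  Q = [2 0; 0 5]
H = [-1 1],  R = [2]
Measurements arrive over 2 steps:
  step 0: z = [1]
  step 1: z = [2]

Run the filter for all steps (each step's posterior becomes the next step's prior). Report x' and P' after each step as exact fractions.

step 0: x' = [16/7, 19/7], P' = [209/14 183/14; 183/14 181/14]
step 1: x' = [-40/7, -76/21], P' = [597/14 1607/42; 1607/42 4513/126]

step 0: x̄ = F·x = [6, 3]
step 0: P̄ = F·P·Fᵀ + Q = [27 14; 14 13]
step 0: y = z − H·x̄ = [4]
step 0: S = H·P̄·Hᵀ + R = [14]
step 0: K = P̄·Hᵀ·S⁻¹ = [-13/14; -1/14]
step 0: x' = x̄ + K·y = [16/7, 19/7]
step 0: P' = (I − K·H)·P̄ = [209/14 183/14; 183/14 181/14]
step 1: x̄ = F·x = [-86/7, -51/7]
step 1: P̄ = F·P·Fᵀ + Q = [4829/14 2897/14; 2897/14 1819/14]
step 1: y = z − H·x̄ = [-3]
step 1: S = H·P̄·Hᵀ + R = [63]
step 1: K = P̄·Hᵀ·S⁻¹ = [-46/21; -11/9]
step 1: x' = x̄ + K·y = [-40/7, -76/21]
step 1: P' = (I − K·H)·P̄ = [597/14 1607/42; 1607/42 4513/126]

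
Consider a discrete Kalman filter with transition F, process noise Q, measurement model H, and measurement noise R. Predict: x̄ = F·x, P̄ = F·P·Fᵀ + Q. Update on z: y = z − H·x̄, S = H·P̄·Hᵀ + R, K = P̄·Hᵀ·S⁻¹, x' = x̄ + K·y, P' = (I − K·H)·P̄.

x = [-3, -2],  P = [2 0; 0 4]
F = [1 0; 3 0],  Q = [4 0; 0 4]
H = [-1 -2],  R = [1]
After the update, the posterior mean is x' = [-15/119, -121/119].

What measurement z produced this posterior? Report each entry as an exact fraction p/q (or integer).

z = [2]

x̄ = F·x = [-3, -9]
P̄ = F·P·Fᵀ + Q = [6 6; 6 22]
S = H·P̄·Hᵀ + R = [119]
K = P̄·Hᵀ·S⁻¹ = [-18/119; -50/119]
x' − x̄ = [342/119, 950/119] = K·y
y = (KᵀK)⁻¹·Kᵀ·(x' − x̄) = [-19]
z = y + H·x̄ = [-19] + [21] = [2]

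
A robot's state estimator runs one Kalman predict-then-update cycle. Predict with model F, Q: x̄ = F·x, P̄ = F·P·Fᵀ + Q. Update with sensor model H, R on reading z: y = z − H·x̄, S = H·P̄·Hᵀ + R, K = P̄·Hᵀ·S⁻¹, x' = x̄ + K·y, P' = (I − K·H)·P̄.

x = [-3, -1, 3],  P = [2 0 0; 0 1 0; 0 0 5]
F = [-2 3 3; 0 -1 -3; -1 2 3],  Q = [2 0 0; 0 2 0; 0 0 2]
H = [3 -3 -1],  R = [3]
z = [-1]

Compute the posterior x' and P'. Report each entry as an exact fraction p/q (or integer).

x' = [1461/1316, 1763/1316, 257/1316]
P' = [5263/1316 4553/1316 1287/1316; 4553/1316 5087/1316 -879/1316; 1287/1316 -879/1316 5739/1316]

x̄ = F·x = [12, -8, 10]
P̄ = F·P·Fᵀ + Q = [64 -48 55; -48 48 -47; 55 -47 53]
y = z − H·x̄ = [-51]
S = H·P̄·Hᵀ + R = [1316]
K = P̄·Hᵀ·S⁻¹ = [281/1316; -241/1316; 253/1316]
x' = x̄ + K·y = [1461/1316, 1763/1316, 257/1316]
P' = (I − K·H)·P̄ = [5263/1316 4553/1316 1287/1316; 4553/1316 5087/1316 -879/1316; 1287/1316 -879/1316 5739/1316]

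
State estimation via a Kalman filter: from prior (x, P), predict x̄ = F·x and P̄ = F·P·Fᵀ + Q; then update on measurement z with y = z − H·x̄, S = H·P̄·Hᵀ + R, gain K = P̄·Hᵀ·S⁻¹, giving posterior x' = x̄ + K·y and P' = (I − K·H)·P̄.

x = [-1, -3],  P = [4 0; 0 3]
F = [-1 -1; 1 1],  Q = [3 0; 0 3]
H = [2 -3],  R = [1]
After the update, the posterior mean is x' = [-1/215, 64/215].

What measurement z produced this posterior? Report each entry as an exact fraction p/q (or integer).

x̄ = F·x = [4, -4]
P̄ = F·P·Fᵀ + Q = [10 -7; -7 10]
S = H·P̄·Hᵀ + R = [215]
K = P̄·Hᵀ·S⁻¹ = [41/215; -44/215]
x' − x̄ = [-861/215, 924/215] = K·y
y = (KᵀK)⁻¹·Kᵀ·(x' − x̄) = [-21]
z = y + H·x̄ = [-21] + [20] = [-1]

z = [-1]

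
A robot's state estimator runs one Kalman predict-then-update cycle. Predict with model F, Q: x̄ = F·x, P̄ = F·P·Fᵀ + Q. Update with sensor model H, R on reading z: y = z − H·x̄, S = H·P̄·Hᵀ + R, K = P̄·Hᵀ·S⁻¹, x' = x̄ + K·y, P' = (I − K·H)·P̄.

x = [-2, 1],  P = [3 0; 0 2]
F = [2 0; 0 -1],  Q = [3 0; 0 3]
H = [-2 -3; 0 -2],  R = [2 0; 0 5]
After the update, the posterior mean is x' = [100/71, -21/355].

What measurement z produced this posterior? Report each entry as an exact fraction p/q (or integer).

x̄ = F·x = [-4, -1]
P̄ = F·P·Fᵀ + Q = [15 0; 0 5]
S = H·P̄·Hᵀ + R = [107 30; 30 25]
K = P̄·Hᵀ·S⁻¹ = [-30/71 36/71; -3/71 -124/355]
x' − x̄ = [384/71, 334/355] = K·y
y = (KᵀK)⁻¹·Kᵀ·(x' − x̄) = [-14, -1]
z = y + H·x̄ = [-14, -1] + [11, 2] = [-3, 1]

z = [-3, 1]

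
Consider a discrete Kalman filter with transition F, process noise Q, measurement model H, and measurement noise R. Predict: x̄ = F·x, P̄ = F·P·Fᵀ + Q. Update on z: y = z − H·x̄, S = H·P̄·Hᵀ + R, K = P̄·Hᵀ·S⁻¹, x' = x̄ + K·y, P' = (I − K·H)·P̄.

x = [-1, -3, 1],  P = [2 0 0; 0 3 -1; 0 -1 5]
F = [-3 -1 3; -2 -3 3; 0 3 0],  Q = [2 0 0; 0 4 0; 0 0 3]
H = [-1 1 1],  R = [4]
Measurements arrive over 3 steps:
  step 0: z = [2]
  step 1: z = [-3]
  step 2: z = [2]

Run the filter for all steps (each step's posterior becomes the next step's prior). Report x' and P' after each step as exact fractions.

step 0: x' = [13/3, 10, -5], P' = [568/9 206/3 -26/3; 206/3 94 -28; -26/3 -28 22]
step 1: x' = [-626/2767, -14717/2767, 6414/2767], P' = [381566/2767 584300/2767 -226854/2767; 584300/2767 942060/2767 -388632/2767; -226854/2767 -388632/2767 179454/2767]
step 2: x' = [-14607883/2528197, -3906167/2528197, -5728830/2528197], P' = [309226258/2528197 462235896/2528197 -178113438/2528197; 462235896/2528197 737636150/2528197 -308785062/2528197; -178113438/2528197 -308785062/2528197 149021148/2528197]

step 0: x̄ = F·x = [9, 14, -9]
step 0: P̄ = F·P·Fᵀ + Q = [74 78 -18; 78 102 -36; -18 -36 30]
step 0: y = z − H·x̄ = [6]
step 0: S = H·P̄·Hᵀ + R = [18]
step 0: K = P̄·Hᵀ·S⁻¹ = [-7/9; -2/3; 2/3]
step 0: x' = x̄ + K·y = [13/3, 10, -5]
step 0: P' = (I − K·H)·P̄ = [568/9 206/3 -26/3; 206/3 94 -28; -26/3 -28 22]
step 1: x̄ = F·x = [-38, -161/3, 30]
step 1: P̄ = F·P·Fᵀ + Q = [1598 2080 -1152; 2080 24592/9 -1510; -1152 -1510 849]
step 1: y = z − H·x̄ = [-52/3]
step 1: S = H·P̄·Hᵀ + R = [2767/9]
step 1: K = P̄·Hᵀ·S⁻¹ = [-6030/2767; -7718/2767; 4419/2767]
step 1: x' = x̄ + K·y = [-626/2767, -14717/2767, 6414/2767]
step 1: P' = (I − K·H)·P̄ = [381566/2767 584300/2767 -226854/2767; 584300/2767 942060/2767 -388632/2767; -226854/2767 -388632/2767 179454/2767]
step 2: x̄ = F·x = [35837/2767, 64645/2767, -44151/2767]
step 2: P̄ = F·P·Fᵀ + Q = [15917738/2767 21224356/2767 -11582568/2767; 21224356/2767 28360182/2767 -15482028/2767; -11582568/2767 -15482028/2767 8486841/2767]
step 2: y = z − H·x̄ = [20877/2767]
step 2: S = H·P̄·Hᵀ + R = [2528197/2767]
step 2: K = P̄·Hᵀ·S⁻¹ = [-6275950/2528197; -8346202/2528197; 4587381/2528197]
step 2: x' = x̄ + K·y = [-14607883/2528197, -3906167/2528197, -5728830/2528197]
step 2: P' = (I − K·H)·P̄ = [309226258/2528197 462235896/2528197 -178113438/2528197; 462235896/2528197 737636150/2528197 -308785062/2528197; -178113438/2528197 -308785062/2528197 149021148/2528197]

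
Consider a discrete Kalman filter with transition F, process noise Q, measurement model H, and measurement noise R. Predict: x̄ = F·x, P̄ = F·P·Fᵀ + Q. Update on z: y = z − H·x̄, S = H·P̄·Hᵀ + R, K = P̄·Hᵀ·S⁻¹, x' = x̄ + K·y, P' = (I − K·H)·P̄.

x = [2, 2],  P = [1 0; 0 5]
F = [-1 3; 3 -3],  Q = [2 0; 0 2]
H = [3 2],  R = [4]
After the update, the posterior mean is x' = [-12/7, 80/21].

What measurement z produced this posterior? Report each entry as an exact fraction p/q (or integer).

x̄ = F·x = [4, 0]
P̄ = F·P·Fᵀ + Q = [48 -48; -48 56]
S = H·P̄·Hᵀ + R = [84]
K = P̄·Hᵀ·S⁻¹ = [4/7; -8/21]
x' − x̄ = [-40/7, 80/21] = K·y
y = (KᵀK)⁻¹·Kᵀ·(x' − x̄) = [-10]
z = y + H·x̄ = [-10] + [12] = [2]

z = [2]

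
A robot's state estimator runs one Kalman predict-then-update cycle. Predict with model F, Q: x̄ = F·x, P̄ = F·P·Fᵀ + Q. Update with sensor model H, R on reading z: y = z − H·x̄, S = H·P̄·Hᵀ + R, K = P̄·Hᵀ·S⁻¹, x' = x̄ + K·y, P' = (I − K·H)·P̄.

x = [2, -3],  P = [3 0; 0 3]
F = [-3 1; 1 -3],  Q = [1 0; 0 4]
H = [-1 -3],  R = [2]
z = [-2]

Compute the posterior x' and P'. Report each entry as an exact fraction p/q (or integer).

x' = [-143/21, 3]
P' = [6632/231 -106/11; -106/11 38/11]

x̄ = F·x = [-9, 11]
P̄ = F·P·Fᵀ + Q = [31 -18; -18 34]
y = z − H·x̄ = [22]
S = H·P̄·Hᵀ + R = [231]
K = P̄·Hᵀ·S⁻¹ = [23/231; -4/11]
x' = x̄ + K·y = [-143/21, 3]
P' = (I − K·H)·P̄ = [6632/231 -106/11; -106/11 38/11]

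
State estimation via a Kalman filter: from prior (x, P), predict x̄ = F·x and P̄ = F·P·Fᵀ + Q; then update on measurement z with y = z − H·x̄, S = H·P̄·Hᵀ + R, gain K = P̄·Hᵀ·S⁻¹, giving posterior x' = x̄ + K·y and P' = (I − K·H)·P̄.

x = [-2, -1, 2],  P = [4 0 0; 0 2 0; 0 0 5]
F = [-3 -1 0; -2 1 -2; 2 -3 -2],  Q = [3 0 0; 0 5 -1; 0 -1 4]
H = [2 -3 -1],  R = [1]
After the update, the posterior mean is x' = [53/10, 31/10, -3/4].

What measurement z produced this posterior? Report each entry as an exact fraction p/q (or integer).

x̄ = F·x = [7, -1, -5]
P̄ = F·P·Fᵀ + Q = [41 22 -18; 22 43 -3; -18 -3 58]
S = H·P̄·Hᵀ + R = [400]
K = P̄·Hᵀ·S⁻¹ = [17/200; -41/200; -17/80]
x' − x̄ = [-17/10, 41/10, 17/4] = K·y
y = (KᵀK)⁻¹·Kᵀ·(x' − x̄) = [-20]
z = y + H·x̄ = [-20] + [22] = [2]

z = [2]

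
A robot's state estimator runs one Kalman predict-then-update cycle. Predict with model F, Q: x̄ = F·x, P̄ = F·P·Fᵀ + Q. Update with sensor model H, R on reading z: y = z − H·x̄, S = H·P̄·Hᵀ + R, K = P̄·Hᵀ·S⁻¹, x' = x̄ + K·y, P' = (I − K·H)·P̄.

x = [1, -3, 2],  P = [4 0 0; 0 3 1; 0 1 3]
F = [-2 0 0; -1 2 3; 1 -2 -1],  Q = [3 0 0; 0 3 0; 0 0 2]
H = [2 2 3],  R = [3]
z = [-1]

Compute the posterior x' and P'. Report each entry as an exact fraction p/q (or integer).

x' = [-43/9, -73/18, 305/54]
P' = [32/3 -7/6 -109/18; -7/6 575/12 -1111/36; -109/18 -1111/36 2651/108]

x̄ = F·x = [-2, -1, 5]
P̄ = F·P·Fᵀ + Q = [19 8 -8; 8 58 -33; -8 -33 25]
y = z − H·x̄ = [-10]
S = H·P̄·Hᵀ + R = [108]
K = P̄·Hᵀ·S⁻¹ = [5/18; 11/36; -7/108]
x' = x̄ + K·y = [-43/9, -73/18, 305/54]
P' = (I − K·H)·P̄ = [32/3 -7/6 -109/18; -7/6 575/12 -1111/36; -109/18 -1111/36 2651/108]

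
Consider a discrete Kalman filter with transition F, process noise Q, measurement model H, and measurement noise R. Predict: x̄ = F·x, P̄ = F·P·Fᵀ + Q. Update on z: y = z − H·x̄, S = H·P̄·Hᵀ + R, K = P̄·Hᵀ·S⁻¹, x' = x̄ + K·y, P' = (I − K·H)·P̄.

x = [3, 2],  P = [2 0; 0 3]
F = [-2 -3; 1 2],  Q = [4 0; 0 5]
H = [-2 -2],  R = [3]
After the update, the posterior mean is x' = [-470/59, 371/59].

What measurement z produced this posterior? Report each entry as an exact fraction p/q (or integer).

z = [3]

x̄ = F·x = [-12, 7]
P̄ = F·P·Fᵀ + Q = [39 -22; -22 19]
S = H·P̄·Hᵀ + R = [59]
K = P̄·Hᵀ·S⁻¹ = [-34/59; 6/59]
x' − x̄ = [238/59, -42/59] = K·y
y = (KᵀK)⁻¹·Kᵀ·(x' − x̄) = [-7]
z = y + H·x̄ = [-7] + [10] = [3]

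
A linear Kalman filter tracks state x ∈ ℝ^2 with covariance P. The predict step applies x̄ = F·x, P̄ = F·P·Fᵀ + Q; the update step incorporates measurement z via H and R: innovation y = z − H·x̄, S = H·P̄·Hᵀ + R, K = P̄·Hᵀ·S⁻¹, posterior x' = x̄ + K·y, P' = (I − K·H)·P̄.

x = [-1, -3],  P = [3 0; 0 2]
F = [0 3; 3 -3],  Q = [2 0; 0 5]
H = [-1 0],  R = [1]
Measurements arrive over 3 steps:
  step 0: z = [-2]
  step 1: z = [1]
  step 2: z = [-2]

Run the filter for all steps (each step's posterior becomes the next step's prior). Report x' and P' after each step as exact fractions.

step 0: x̄ = F·x = [-9, 6]
step 0: P̄ = F·P·Fᵀ + Q = [20 -18; -18 50]
step 0: y = z − H·x̄ = [-11]
step 0: S = H·P̄·Hᵀ + R = [21]
step 0: K = P̄·Hᵀ·S⁻¹ = [-20/21; 6/7]
step 0: x' = x̄ + K·y = [31/21, -24/7]
step 0: P' = (I − K·H)·P̄ = [20/21 -6/7; -6/7 242/7]
step 1: x̄ = F·x = [-72/7, 103/7]
step 1: P̄ = F·P·Fᵀ + Q = [2192/7 -2232/7; -2232/7 2381/7]
step 1: y = z − H·x̄ = [-65/7]
step 1: S = H·P̄·Hᵀ + R = [2199/7]
step 1: K = P̄·Hᵀ·S⁻¹ = [-2192/2199; 744/733]
step 1: x' = x̄ + K·y = [-2264/2199, 3877/733]
step 1: P' = (I − K·H)·P̄ = [2192/2199 -744/733; -744/733 12095/733]
step 2: x̄ = F·x = [11631/733, -13895/733]
step 2: P̄ = F·P·Fᵀ + Q = [110321/733 -115551/733; -115551/733 132488/733]
step 2: y = z − H·x̄ = [10165/733]
step 2: S = H·P̄·Hᵀ + R = [111054/733]
step 2: K = P̄·Hᵀ·S⁻¹ = [-110321/111054; 38517/37018]
step 2: x' = x̄ + K·y = [232273/111054, -167585/37018]
step 2: P' = (I − K·H)·P̄ = [110321/111054 -38517/37018; -38517/37018 619049/37018]

step 0: x' = [31/21, -24/7], P' = [20/21 -6/7; -6/7 242/7]
step 1: x' = [-2264/2199, 3877/733], P' = [2192/2199 -744/733; -744/733 12095/733]
step 2: x' = [232273/111054, -167585/37018], P' = [110321/111054 -38517/37018; -38517/37018 619049/37018]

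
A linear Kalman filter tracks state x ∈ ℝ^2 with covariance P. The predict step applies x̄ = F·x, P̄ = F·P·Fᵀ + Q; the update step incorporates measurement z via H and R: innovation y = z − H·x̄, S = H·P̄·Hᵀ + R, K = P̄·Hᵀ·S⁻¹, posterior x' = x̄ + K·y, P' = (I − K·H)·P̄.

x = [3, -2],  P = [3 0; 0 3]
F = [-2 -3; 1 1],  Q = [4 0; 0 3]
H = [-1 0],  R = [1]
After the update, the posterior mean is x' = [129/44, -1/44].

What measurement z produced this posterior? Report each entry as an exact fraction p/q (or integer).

z = [-3]

x̄ = F·x = [0, 1]
P̄ = F·P·Fᵀ + Q = [43 -15; -15 9]
S = H·P̄·Hᵀ + R = [44]
K = P̄·Hᵀ·S⁻¹ = [-43/44; 15/44]
x' − x̄ = [129/44, -45/44] = K·y
y = (KᵀK)⁻¹·Kᵀ·(x' − x̄) = [-3]
z = y + H·x̄ = [-3] + [0] = [-3]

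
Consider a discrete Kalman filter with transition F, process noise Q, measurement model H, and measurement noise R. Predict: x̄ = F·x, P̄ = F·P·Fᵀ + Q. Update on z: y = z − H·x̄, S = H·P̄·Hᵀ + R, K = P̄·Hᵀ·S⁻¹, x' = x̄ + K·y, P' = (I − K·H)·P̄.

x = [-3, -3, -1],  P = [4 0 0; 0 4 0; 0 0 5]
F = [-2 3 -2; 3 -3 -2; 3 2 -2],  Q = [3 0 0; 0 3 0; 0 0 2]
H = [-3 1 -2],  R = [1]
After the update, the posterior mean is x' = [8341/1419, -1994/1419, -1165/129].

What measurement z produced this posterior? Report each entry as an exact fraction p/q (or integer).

x̄ = F·x = [-1, 2, -13]
P̄ = F·P·Fᵀ + Q = [75 -40 20; -40 95 32; 20 32 74]
S = H·P̄·Hᵀ + R = [1419]
K = P̄·Hᵀ·S⁻¹ = [-305/1419; 151/1419; -16/129]
x' − x̄ = [9760/1419, -4832/1419, 512/129] = K·y
y = (KᵀK)⁻¹·Kᵀ·(x' − x̄) = [-32]
z = y + H·x̄ = [-32] + [31] = [-1]

z = [-1]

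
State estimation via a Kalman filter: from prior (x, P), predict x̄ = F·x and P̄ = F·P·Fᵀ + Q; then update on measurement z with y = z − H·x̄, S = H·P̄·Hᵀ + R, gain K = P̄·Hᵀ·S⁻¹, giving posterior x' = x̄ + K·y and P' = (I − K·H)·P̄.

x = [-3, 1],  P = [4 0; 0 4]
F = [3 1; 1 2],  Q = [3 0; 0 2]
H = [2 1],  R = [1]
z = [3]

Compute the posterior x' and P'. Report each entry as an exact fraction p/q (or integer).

x̄ = F·x = [-8, -1]
P̄ = F·P·Fᵀ + Q = [43 20; 20 22]
y = z − H·x̄ = [20]
S = H·P̄·Hᵀ + R = [275]
K = P̄·Hᵀ·S⁻¹ = [106/275; 62/275]
x' = x̄ + K·y = [-16/55, 193/55]
P' = (I − K·H)·P̄ = [589/275 -1072/275; -1072/275 2206/275]

x' = [-16/55, 193/55]
P' = [589/275 -1072/275; -1072/275 2206/275]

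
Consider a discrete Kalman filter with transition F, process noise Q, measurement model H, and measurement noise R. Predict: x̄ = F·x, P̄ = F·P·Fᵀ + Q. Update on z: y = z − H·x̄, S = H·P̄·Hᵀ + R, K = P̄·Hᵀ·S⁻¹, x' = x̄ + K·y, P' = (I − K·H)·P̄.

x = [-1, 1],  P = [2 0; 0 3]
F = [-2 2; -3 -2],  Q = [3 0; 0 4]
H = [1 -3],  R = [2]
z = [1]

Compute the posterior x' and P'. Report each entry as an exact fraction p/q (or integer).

x' = [4, 1]
P' = [7084/331 2346/331; 2346/331 850/331]

x̄ = F·x = [4, 1]
P̄ = F·P·Fᵀ + Q = [23 0; 0 34]
y = z − H·x̄ = [0]
S = H·P̄·Hᵀ + R = [331]
K = P̄·Hᵀ·S⁻¹ = [23/331; -102/331]
x' = x̄ + K·y = [4, 1]
P' = (I − K·H)·P̄ = [7084/331 2346/331; 2346/331 850/331]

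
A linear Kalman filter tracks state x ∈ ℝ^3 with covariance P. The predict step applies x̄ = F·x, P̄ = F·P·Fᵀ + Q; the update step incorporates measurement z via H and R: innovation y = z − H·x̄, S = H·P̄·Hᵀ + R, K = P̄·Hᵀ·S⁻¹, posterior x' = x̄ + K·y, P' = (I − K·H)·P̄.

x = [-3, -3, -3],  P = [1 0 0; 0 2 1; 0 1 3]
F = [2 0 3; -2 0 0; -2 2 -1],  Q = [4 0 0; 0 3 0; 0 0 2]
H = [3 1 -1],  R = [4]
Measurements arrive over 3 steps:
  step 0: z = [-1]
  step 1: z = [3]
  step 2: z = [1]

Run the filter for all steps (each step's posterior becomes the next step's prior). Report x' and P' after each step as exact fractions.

step 0: x̄ = F·x = [-15, 6, 3]
step 0: P̄ = F·P·Fᵀ + Q = [35 -4 -7; -4 7 4; -7 4 13]
step 0: y = z − H·x̄ = [41]
step 0: S = H·P̄·Hᵀ + R = [349]
step 0: K = P̄·Hᵀ·S⁻¹ = [108/349; -9/349; -30/349]
step 0: x' = x̄ + K·y = [-807/349, 1725/349, -183/349]
step 0: P' = (I − K·H)·P̄ = [551/349 -424/349 797/349; -424/349 2362/349 1126/349; 797/349 1126/349 3637/349]
step 1: x̄ = F·x = [-2163/349, 1614/349, 5247/349]
step 1: P̄ = F·P·Fᵀ + Q = [45897/349 -6986/349 -14431/349; -6986/349 3251/349 5494/349; -14431/349 5494/349 18063/349]
step 1: y = z − H·x̄ = [11169/349]
step 1: S = H·P̄·Hᵀ + R = [469465/349]
step 1: K = P̄·Hᵀ·S⁻¹ = [145136/469465; -23201/469465; -55862/469465]
step 1: x' = x̄ + K·y = [1735161/469465, 1428609/469465, 5270373/469465]
step 1: P' = (I − K·H)·P̄ = [1382741/469465 251054/469465 3818733/469465; 251054/469465 2830786/469465 3676752/469465; 3818733/469465 3676752/469465 15356399/469465]
step 2: x̄ = F·x = [19281441/469465, -3470322/469465, -5883477/469465]
step 2: P̄ = F·P·Fᵀ + Q = [191441211/469465 -28443362/469465 -59085297/469465; -28443362/469465 6939359/469465 12164214/469465; -59085297/469465 12164214/469465 31708929/469465]
step 2: y = z − H·x̄ = [-59788013/469465]
step 2: S = H·P̄·Hᵀ + R = [1923020229/469465]
step 2: K = P̄·Hᵀ·S⁻¹ = [604965568/1923020229; -90554941/1923020229; -65600202/641006743]
step 2: x' = x̄ + K·y = [1936058797/1923020229, -2682626857/1923020229, 321125751/641006743]
step 2: P' = (I − K·H)·P̄ = [4605205823/1923020229 182038726/1923020229 3859264641/641006743; 182038726/1923020229 10957857122/1923020229 3955397688/641006743; 3859264641/641006743 3955397688/641006743 15795592419/641006743]

step 0: x' = [-807/349, 1725/349, -183/349], P' = [551/349 -424/349 797/349; -424/349 2362/349 1126/349; 797/349 1126/349 3637/349]
step 1: x' = [1735161/469465, 1428609/469465, 5270373/469465], P' = [1382741/469465 251054/469465 3818733/469465; 251054/469465 2830786/469465 3676752/469465; 3818733/469465 3676752/469465 15356399/469465]
step 2: x' = [1936058797/1923020229, -2682626857/1923020229, 321125751/641006743], P' = [4605205823/1923020229 182038726/1923020229 3859264641/641006743; 182038726/1923020229 10957857122/1923020229 3955397688/641006743; 3859264641/641006743 3955397688/641006743 15795592419/641006743]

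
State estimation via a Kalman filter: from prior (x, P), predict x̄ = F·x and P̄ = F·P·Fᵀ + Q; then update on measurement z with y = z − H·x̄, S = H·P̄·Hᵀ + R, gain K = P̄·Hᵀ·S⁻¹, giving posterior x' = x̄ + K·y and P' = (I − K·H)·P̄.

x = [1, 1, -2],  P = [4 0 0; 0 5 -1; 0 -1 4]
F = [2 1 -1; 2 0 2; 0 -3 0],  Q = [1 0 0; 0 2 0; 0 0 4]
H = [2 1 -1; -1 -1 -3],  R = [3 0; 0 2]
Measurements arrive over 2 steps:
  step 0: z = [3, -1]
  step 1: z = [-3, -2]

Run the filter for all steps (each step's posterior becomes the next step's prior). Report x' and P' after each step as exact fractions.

step 0: x' = [318965/111801, -273038/111801, 21266/111801], P' = [544028/111801 -875354/111801 112922/111801; -875354/111801 1597706/111801 -226760/111801; 112922/111801 -226760/111801 57164/111801]
step 1: x' = [-2977910354/6470048675, -929021168/6470048675, 237039768/258801947], P' = [6367053774/6470048675 -6854051842/6470048675 14083622/258801947; -6854051842/6470048675 15260846086/6470048675 -84014320/258801947; 14083622/258801947 -84014320/258801947 68782518/258801947]

step 0: x̄ = F·x = [5, -2, -3]
step 0: P̄ = F·P·Fᵀ + Q = [28 6 -18; 6 34 6; -18 6 49]
step 0: y = z − H·x̄ = [-8, -7]
step 0: S = H·P̄·Hᵀ + R = [282 117; 117 445]
step 0: K = P̄·Hᵀ·S⁻¹ = [33260/111801 -1240/37267; 24586/111801 -7012/37267; -19360/111801 -9609/37267]
step 0: x' = x̄ + K·y = [318965/111801, -273038/111801, 21266/111801]
step 0: P' = (I − K·H)·P̄ = [544028/111801 -875354/111801 112922/111801; -875354/111801 1597706/111801 -226760/111801; 112922/111801 -226760/111801 57164/111801]
step 1: x̄ = F·x = [114542/37267, 680462/111801, 273038/37267]
step 1: P̄ = F·P·Fᵀ + Q = [147733/37267 27800/37267 -73758/37267; 27800/37267 3531746/111801 2204228/37267; -73758/37267 2204228/37267 4942186/37267]
step 1: y = z − H·x̄ = [-884003/111801, 3257828/111801]
step 1: S = H·P̄·Hᵀ + R = [8459831/111801 27692332/111801; 27692332/111801 176152829/111801]
step 1: K = P̄·Hᵀ·S⁻¹ = [1842655052/6470048675 -284636791/6470048675; 1217700134/6470048675 -1052860122/6470048675; -41543198/258801947 -68208428/258801947]
step 1: x' = x̄ + K·y = [-2977910354/6470048675, -929021168/6470048675, 237039768/258801947]
step 1: P' = (I − K·H)·P̄ = [6367053774/6470048675 -6854051842/6470048675 14083622/258801947; -6854051842/6470048675 15260846086/6470048675 -84014320/258801947; 14083622/258801947 -84014320/258801947 68782518/258801947]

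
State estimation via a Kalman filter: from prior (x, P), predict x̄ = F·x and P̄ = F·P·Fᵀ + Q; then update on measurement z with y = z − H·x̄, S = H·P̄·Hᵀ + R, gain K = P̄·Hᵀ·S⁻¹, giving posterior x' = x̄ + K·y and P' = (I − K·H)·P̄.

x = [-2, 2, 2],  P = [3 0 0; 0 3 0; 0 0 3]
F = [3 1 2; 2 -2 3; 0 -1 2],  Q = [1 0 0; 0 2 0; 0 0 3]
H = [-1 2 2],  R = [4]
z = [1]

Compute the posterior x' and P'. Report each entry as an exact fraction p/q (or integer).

x̄ = F·x = [0, -2, 2]
P̄ = F·P·Fᵀ + Q = [43 30 9; 30 53 24; 9 24 18]
y = z − H·x̄ = [1]
S = H·P̄·Hᵀ + R = [367]
K = P̄·Hᵀ·S⁻¹ = [35/367; 124/367; 75/367]
x' = x̄ + K·y = [35/367, -610/367, 809/367]
P' = (I − K·H)·P̄ = [14556/367 6670/367 678/367; 6670/367 4075/367 -492/367; 678/367 -492/367 981/367]

x' = [35/367, -610/367, 809/367]
P' = [14556/367 6670/367 678/367; 6670/367 4075/367 -492/367; 678/367 -492/367 981/367]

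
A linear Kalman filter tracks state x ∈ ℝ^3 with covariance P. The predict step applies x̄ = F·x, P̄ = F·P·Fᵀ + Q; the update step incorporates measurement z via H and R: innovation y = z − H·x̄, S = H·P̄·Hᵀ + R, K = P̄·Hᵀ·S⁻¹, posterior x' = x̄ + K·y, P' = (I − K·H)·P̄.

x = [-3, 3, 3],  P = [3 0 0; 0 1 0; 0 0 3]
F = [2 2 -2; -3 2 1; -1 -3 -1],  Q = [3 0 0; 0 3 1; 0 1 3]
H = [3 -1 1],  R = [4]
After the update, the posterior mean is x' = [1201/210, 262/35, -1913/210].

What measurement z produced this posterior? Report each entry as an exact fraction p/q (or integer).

x̄ = F·x = [-6, 18, -9]
P̄ = F·P·Fᵀ + Q = [31 -20 -6; -20 37 1; -6 1 18]
S = H·P̄·Hᵀ + R = [420]
K = P̄·Hᵀ·S⁻¹ = [107/420; -8/35; -1/420]
x' − x̄ = [2461/210, -368/35, -23/210] = K·y
y = (KᵀK)⁻¹·Kᵀ·(x' − x̄) = [46]
z = y + H·x̄ = [46] + [-45] = [1]

z = [1]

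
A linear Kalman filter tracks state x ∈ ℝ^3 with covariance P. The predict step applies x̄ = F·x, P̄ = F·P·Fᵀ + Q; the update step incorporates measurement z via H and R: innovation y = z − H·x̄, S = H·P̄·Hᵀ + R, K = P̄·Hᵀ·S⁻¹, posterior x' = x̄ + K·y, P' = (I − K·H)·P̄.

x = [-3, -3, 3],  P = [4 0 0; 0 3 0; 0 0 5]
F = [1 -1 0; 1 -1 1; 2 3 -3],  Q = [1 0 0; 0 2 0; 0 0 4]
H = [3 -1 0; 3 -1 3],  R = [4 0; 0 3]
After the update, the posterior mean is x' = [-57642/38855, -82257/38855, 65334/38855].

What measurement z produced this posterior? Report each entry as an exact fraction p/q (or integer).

z = [-3, 3]

x̄ = F·x = [0, 3, -24]
P̄ = F·P·Fᵀ + Q = [8 7 -1; 7 14 -16; -1 -16 92]
S = H·P̄·Hᵀ + R = [48 83; 83 953]
K = P̄·Hᵀ·S⁻¹ = [15039/38855 -739/38855; 10074/38855 -2549/38855; -11598/38855 12793/38855]
x' − x̄ = [-57642/38855, -198822/38855, 997854/38855] = K·y
y = (KᵀK)⁻¹·Kᵀ·(x' − x̄) = [0, 78]
z = y + H·x̄ = [0, 78] + [-3, -75] = [-3, 3]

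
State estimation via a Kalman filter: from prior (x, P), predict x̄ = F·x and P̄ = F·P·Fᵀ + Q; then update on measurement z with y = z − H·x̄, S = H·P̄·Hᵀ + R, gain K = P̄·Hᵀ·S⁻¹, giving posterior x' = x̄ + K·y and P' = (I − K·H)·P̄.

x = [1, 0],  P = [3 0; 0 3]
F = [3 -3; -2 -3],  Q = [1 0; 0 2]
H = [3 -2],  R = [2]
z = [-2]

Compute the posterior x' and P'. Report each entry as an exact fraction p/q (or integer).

x' = [-78/79, -281/553]
P' = [1258/79 1866/79; 1866/79 19648/553]

x̄ = F·x = [3, -2]
P̄ = F·P·Fᵀ + Q = [55 9; 9 41]
y = z − H·x̄ = [-15]
S = H·P̄·Hᵀ + R = [553]
K = P̄·Hᵀ·S⁻¹ = [21/79; -55/553]
x' = x̄ + K·y = [-78/79, -281/553]
P' = (I − K·H)·P̄ = [1258/79 1866/79; 1866/79 19648/553]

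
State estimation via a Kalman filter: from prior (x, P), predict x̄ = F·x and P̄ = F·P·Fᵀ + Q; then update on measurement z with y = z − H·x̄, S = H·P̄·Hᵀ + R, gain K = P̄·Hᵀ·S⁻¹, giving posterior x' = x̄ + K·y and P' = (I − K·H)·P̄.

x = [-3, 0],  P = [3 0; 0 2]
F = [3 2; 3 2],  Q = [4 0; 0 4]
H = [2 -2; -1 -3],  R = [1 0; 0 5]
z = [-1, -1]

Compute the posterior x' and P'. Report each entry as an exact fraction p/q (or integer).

x̄ = F·x = [-9, -9]
P̄ = F·P·Fᵀ + Q = [39 35; 35 39]
y = z − H·x̄ = [-1, -37]
S = H·P̄·Hᵀ + R = [33 16; 16 605]
K = P̄·Hᵀ·S⁻¹ = [7144/19709 -4880/19709; -2408/19709 -4888/19709]
x' = x̄ + K·y = [-3965/19709, 5883/19709]
P' = (I − K·H)·P̄ = [8779/19709 5207/19709; 5207/19709 6411/19709]

x' = [-3965/19709, 5883/19709]
P' = [8779/19709 5207/19709; 5207/19709 6411/19709]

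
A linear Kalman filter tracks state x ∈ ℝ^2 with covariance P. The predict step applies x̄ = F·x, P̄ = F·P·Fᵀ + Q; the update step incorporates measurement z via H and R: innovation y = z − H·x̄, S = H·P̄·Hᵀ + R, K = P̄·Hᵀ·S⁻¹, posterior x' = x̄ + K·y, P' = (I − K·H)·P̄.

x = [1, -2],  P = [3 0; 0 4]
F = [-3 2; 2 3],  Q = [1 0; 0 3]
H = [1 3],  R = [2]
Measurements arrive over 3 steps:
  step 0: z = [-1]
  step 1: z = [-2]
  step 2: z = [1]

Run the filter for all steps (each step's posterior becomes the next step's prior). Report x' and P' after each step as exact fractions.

step 0: x' = [-2671/541, 698/541], P' = [19960/541 -6612/541; -6612/541 2310/541]
step 1: x' = [67633/4332, -8459/1444], P' = [14702495/38988 -540815/4332; -540815/4332 59989/1444]
step 2: x' = [1143822/57167, -199405/31182], P' = [73908137/57167 -4450015/10394; -4450015/10394 6641419/46773]

step 0: x̄ = F·x = [-7, -4]
step 0: P̄ = F·P·Fᵀ + Q = [44 6; 6 51]
step 0: y = z − H·x̄ = [18]
step 0: S = H·P̄·Hᵀ + R = [541]
step 0: K = P̄·Hᵀ·S⁻¹ = [62/541; 159/541]
step 0: x' = x̄ + K·y = [-2671/541, 698/541]
step 0: P' = (I − K·H)·P̄ = [19960/541 -6612/541; -6612/541 2310/541]
step 1: x̄ = F·x = [9409/541, -3248/541]
step 1: P̄ = F·P·Fᵀ + Q = [268765/541 -72840/541; -72840/541 22909/541]
step 1: y = z − H·x̄ = [-747/541]
step 1: S = H·P̄·Hᵀ + R = [38988/541]
step 1: K = P̄·Hᵀ·S⁻¹ = [50245/38988; -457/4332]
step 1: x' = x̄ + K·y = [67633/4332, -8459/1444]
step 1: P' = (I − K·H)·P̄ = [14702495/38988 -540815/4332; -540815/4332 59989/1444]
step 2: x̄ = F·x = [-84551/1444, 59135/4332]
step 2: P̄ = F·P·Fᵀ + Q = [21916475/4332 -18053359/12996; -18053359/12996 15096251/38988]
step 2: y = z − H·x̄ = [6715/361]
step 2: S = H·P̄·Hᵀ + R = [228668/1083]
step 2: K = P̄·Hᵀ·S⁻¹ = [965779/228668; -67207/62364]
step 2: x' = x̄ + K·y = [1143822/57167, -199405/31182]
step 2: P' = (I − K·H)·P̄ = [73908137/57167 -4450015/10394; -4450015/10394 6641419/46773]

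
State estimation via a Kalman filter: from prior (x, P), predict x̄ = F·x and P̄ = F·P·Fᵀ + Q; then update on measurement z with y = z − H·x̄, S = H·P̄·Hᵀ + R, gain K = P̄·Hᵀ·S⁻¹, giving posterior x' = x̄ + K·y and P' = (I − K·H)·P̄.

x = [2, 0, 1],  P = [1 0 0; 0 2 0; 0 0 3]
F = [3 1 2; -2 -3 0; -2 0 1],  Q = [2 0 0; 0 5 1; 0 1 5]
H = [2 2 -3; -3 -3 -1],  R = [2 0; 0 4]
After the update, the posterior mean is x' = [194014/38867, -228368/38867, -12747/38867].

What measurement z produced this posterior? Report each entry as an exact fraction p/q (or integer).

x̄ = F·x = [8, -4, -3]
P̄ = F·P·Fᵀ + Q = [25 -12 0; -12 27 5; 0 5 12]
S = H·P̄·Hᵀ + R = [162 -97; -97 298]
K = P̄·Hᵀ·S⁻¹ = [3965/38867 -3796/38867; -380/38867 -6645/38867; -10367/38867 -6896/38867]
x' − x̄ = [-116922/38867, -72900/38867, 103854/38867] = K·y
y = (KᵀK)⁻¹·Kᵀ·(x' − x̄) = [-18, 12]
z = y + H·x̄ = [-18, 12] + [17, -9] = [-1, 3]

z = [-1, 3]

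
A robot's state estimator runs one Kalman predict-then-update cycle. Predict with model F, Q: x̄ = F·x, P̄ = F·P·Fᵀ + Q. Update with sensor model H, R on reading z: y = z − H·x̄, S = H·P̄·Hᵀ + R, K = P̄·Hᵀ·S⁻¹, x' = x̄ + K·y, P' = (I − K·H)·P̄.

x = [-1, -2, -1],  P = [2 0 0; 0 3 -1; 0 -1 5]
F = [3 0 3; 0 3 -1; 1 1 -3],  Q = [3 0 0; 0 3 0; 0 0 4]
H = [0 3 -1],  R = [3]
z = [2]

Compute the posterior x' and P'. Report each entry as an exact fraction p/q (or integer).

x' = [-313/38, 373/228, 119/38]
P' = [1179/19 -467/38 -693/19; -467/38 1427/228 669/38; -693/19 669/38 993/19]

x̄ = F·x = [-6, -5, 0]
P̄ = F·P·Fᵀ + Q = [66 -24 -42; -24 41 34; -42 34 60]
y = z − H·x̄ = [17]
S = H·P̄·Hᵀ + R = [228]
K = P̄·Hᵀ·S⁻¹ = [-5/38; 89/228; 7/38]
x' = x̄ + K·y = [-313/38, 373/228, 119/38]
P' = (I − K·H)·P̄ = [1179/19 -467/38 -693/19; -467/38 1427/228 669/38; -693/19 669/38 993/19]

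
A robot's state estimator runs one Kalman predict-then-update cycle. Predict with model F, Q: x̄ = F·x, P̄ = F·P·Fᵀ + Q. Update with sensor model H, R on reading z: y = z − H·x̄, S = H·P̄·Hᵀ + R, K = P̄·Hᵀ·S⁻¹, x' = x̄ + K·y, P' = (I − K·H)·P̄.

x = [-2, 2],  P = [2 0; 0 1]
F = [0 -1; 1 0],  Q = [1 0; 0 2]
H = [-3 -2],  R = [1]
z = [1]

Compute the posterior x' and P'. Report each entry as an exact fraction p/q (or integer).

x̄ = F·x = [-2, -2]
P̄ = F·P·Fᵀ + Q = [2 0; 0 4]
y = z − H·x̄ = [-9]
S = H·P̄·Hᵀ + R = [35]
K = P̄·Hᵀ·S⁻¹ = [-6/35; -8/35]
x' = x̄ + K·y = [-16/35, 2/35]
P' = (I − K·H)·P̄ = [34/35 -48/35; -48/35 76/35]

x' = [-16/35, 2/35]
P' = [34/35 -48/35; -48/35 76/35]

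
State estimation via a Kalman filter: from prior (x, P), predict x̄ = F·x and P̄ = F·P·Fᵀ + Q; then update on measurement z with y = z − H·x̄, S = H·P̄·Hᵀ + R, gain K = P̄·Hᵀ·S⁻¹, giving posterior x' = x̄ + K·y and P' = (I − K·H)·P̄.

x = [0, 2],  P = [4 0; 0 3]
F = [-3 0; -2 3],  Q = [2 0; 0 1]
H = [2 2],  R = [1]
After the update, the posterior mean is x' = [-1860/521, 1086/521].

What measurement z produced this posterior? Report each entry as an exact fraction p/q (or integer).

z = [-3]

x̄ = F·x = [0, 6]
P̄ = F·P·Fᵀ + Q = [38 24; 24 44]
S = H·P̄·Hᵀ + R = [521]
K = P̄·Hᵀ·S⁻¹ = [124/521; 136/521]
x' − x̄ = [-1860/521, -2040/521] = K·y
y = (KᵀK)⁻¹·Kᵀ·(x' − x̄) = [-15]
z = y + H·x̄ = [-15] + [12] = [-3]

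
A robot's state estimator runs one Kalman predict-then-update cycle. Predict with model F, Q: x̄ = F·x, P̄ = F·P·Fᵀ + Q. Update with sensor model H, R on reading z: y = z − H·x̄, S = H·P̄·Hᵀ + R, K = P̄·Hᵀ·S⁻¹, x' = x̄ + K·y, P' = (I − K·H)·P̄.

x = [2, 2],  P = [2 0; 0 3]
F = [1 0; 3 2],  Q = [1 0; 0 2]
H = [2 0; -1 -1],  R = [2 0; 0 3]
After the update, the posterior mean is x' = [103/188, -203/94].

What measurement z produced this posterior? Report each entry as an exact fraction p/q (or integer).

x̄ = F·x = [2, 10]
P̄ = F·P·Fᵀ + Q = [3 6; 6 32]
S = H·P̄·Hᵀ + R = [14 -18; -18 50]
K = P̄·Hᵀ·S⁻¹ = [69/188 -9/188; -21/94 -79/94]
x' − x̄ = [-273/188, -1143/94] = K·y
y = (KᵀK)⁻¹·Kᵀ·(x' − x̄) = [-2, 15]
z = y + H·x̄ = [-2, 15] + [4, -12] = [2, 3]

z = [2, 3]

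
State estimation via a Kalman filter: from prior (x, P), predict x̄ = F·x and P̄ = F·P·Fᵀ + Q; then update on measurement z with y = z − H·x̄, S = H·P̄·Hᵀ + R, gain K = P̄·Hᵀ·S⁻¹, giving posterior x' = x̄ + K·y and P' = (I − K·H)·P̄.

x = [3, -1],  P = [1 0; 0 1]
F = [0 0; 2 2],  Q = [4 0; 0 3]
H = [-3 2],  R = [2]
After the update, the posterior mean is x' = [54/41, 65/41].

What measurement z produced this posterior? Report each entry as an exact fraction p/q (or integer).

z = [-1]

x̄ = F·x = [0, 4]
P̄ = F·P·Fᵀ + Q = [4 0; 0 11]
S = H·P̄·Hᵀ + R = [82]
K = P̄·Hᵀ·S⁻¹ = [-6/41; 11/41]
x' − x̄ = [54/41, -99/41] = K·y
y = (KᵀK)⁻¹·Kᵀ·(x' − x̄) = [-9]
z = y + H·x̄ = [-9] + [8] = [-1]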